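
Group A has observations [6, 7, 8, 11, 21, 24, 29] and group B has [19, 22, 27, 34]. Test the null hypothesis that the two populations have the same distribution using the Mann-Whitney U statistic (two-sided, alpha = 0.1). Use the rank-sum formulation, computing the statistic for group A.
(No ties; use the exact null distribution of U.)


Step 1: Combine and sort all 11 observations; assign midranks.
sorted (value, group): (6,X), (7,X), (8,X), (11,X), (19,Y), (21,X), (22,Y), (24,X), (27,Y), (29,X), (34,Y)
ranks: 6->1, 7->2, 8->3, 11->4, 19->5, 21->6, 22->7, 24->8, 27->9, 29->10, 34->11
Step 2: Rank sum for X: R1 = 1 + 2 + 3 + 4 + 6 + 8 + 10 = 34.
Step 3: U_X = R1 - n1(n1+1)/2 = 34 - 7*8/2 = 34 - 28 = 6.
       U_Y = n1*n2 - U_X = 28 - 6 = 22.
Step 4: No ties, so the exact null distribution of U (based on enumerating the C(11,7) = 330 equally likely rank assignments) gives the two-sided p-value.
Step 5: p-value = 0.163636; compare to alpha = 0.1. fail to reject H0.

U_X = 6, p = 0.163636, fail to reject H0 at alpha = 0.1.


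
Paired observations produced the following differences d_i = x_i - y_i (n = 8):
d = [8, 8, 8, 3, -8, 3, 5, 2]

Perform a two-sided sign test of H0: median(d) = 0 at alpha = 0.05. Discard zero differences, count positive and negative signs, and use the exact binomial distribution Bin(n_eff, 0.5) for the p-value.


Step 1: Discard zero differences. Original n = 8; n_eff = number of nonzero differences = 8.
Nonzero differences (with sign): +8, +8, +8, +3, -8, +3, +5, +2
Step 2: Count signs: positive = 7, negative = 1.
Step 3: Under H0: P(positive) = 0.5, so the number of positives S ~ Bin(8, 0.5).
Step 4: Two-sided exact p-value = sum of Bin(8,0.5) probabilities at or below the observed probability = 0.070312.
Step 5: alpha = 0.05. fail to reject H0.

n_eff = 8, pos = 7, neg = 1, p = 0.070312, fail to reject H0.


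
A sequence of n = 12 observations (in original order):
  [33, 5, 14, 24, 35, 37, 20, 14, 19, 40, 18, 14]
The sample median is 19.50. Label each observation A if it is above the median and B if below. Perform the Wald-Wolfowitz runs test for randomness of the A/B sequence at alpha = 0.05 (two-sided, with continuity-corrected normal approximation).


Step 1: Compute median = 19.50; label A = above, B = below.
Labels in order: ABBAAAABBABB  (n_A = 6, n_B = 6)
Step 2: Count runs R = 6.
Step 3: Under H0 (random ordering), E[R] = 2*n_A*n_B/(n_A+n_B) + 1 = 2*6*6/12 + 1 = 7.0000.
        Var[R] = 2*n_A*n_B*(2*n_A*n_B - n_A - n_B) / ((n_A+n_B)^2 * (n_A+n_B-1)) = 4320/1584 = 2.7273.
        SD[R] = 1.6514.
Step 4: Continuity-corrected z = (R + 0.5 - E[R]) / SD[R] = (6 + 0.5 - 7.0000) / 1.6514 = -0.3028.
Step 5: Two-sided p-value via normal approximation = 2*(1 - Phi(|z|)) = 0.762069.
Step 6: alpha = 0.05. fail to reject H0.

R = 6, z = -0.3028, p = 0.762069, fail to reject H0.


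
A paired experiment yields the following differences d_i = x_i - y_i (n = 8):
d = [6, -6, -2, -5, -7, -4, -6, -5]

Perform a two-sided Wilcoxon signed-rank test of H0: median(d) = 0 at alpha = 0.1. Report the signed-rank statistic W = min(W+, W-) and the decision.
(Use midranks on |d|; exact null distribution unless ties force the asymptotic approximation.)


Step 1: Drop any zero differences (none here) and take |d_i|.
|d| = [6, 6, 2, 5, 7, 4, 6, 5]
Step 2: Midrank |d_i| (ties get averaged ranks).
ranks: |6|->6, |6|->6, |2|->1, |5|->3.5, |7|->8, |4|->2, |6|->6, |5|->3.5
Step 3: Attach original signs; sum ranks with positive sign and with negative sign.
W+ = 6 = 6
W- = 6 + 1 + 3.5 + 8 + 2 + 6 + 3.5 = 30
(Check: W+ + W- = 36 should equal n(n+1)/2 = 36.)
Step 4: Test statistic W = min(W+, W-) = 6.
Step 5: Ties in |d|, so use the tie-corrected normal approximation.
        E[W] = n(n+1)/4 = 8*9/4 = 18.
        Tie groups: |d|=5 (t=2), |d|=6 (t=3); sum(t^3 - t) = 30.
        Var[W] = n(n+1)(2n+1)/24 - sum(t^3-t)/48 = 1224/24 - 30/48 = 50.375.
        z = (W - E[W]) / sqrt(Var[W]) = (6 - 18) / 7.0975 = -1.6907.
        Two-sided p = 2*Phi(z) = 0.090889.
Step 6: alpha = 0.1. reject H0.

W+ = 6, W- = 30, W = min = 6, p = 0.090889, reject H0.


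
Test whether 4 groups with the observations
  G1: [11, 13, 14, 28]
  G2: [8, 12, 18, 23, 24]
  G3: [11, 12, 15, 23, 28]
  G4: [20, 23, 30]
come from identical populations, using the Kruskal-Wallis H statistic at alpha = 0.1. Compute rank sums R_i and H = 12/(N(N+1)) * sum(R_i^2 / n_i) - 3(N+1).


Step 1: Combine all N = 17 observations and assign midranks.
sorted (value, group, rank): (8,G2,1), (11,G1,2.5), (11,G3,2.5), (12,G2,4.5), (12,G3,4.5), (13,G1,6), (14,G1,7), (15,G3,8), (18,G2,9), (20,G4,10), (23,G2,12), (23,G3,12), (23,G4,12), (24,G2,14), (28,G1,15.5), (28,G3,15.5), (30,G4,17)
Step 2: Sum ranks within each group.
R_1 = 31 (n_1 = 4)
R_2 = 40.5 (n_2 = 5)
R_3 = 42.5 (n_3 = 5)
R_4 = 39 (n_4 = 3)
Step 3: H = 12/(N(N+1)) * sum(R_i^2/n_i) - 3(N+1)
     = 12/(17*18) * (31^2/4 + 40.5^2/5 + 42.5^2/5 + 39^2/3) - 3*18
     = 0.039216 * 1436.55 - 54
     = 2.335294.
Step 4: Ties present; correction factor C = 1 - 42/(17^3 - 17) = 0.991422. Corrected H = 2.335294 / 0.991422 = 2.355501.
Step 5: Under H0, H ~ chi^2(3); p-value = 0.501972.
Step 6: alpha = 0.1. fail to reject H0.

H = 2.3555, df = 3, p = 0.501972, fail to reject H0.


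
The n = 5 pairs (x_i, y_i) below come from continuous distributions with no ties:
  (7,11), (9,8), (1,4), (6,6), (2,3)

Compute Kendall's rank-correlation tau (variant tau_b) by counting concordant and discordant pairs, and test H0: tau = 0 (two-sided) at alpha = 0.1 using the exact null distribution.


Step 1: Enumerate the 10 unordered pairs (i,j) with i<j and classify each by sign(x_j-x_i) * sign(y_j-y_i).
  (1,2):dx=+2,dy=-3->D; (1,3):dx=-6,dy=-7->C; (1,4):dx=-1,dy=-5->C; (1,5):dx=-5,dy=-8->C
  (2,3):dx=-8,dy=-4->C; (2,4):dx=-3,dy=-2->C; (2,5):dx=-7,dy=-5->C; (3,4):dx=+5,dy=+2->C
  (3,5):dx=+1,dy=-1->D; (4,5):dx=-4,dy=-3->C
Step 2: C = 8, D = 2, total pairs = 10.
Step 3: tau = (C - D)/(n(n-1)/2) = (8 - 2)/10 = 0.600000.
Step 4: Exact two-sided p-value (enumerate n! = 120 permutations of y under H0): p = 0.233333.
Step 5: alpha = 0.1. fail to reject H0.

tau_b = 0.6000 (C=8, D=2), p = 0.233333, fail to reject H0.


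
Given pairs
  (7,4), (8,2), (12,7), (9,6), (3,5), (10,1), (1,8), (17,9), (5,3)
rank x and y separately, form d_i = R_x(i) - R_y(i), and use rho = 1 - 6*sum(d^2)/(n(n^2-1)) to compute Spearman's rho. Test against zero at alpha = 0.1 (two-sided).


Step 1: Rank x and y separately (midranks; no ties here).
rank(x): 7->4, 8->5, 12->8, 9->6, 3->2, 10->7, 1->1, 17->9, 5->3
rank(y): 4->4, 2->2, 7->7, 6->6, 5->5, 1->1, 8->8, 9->9, 3->3
Step 2: d_i = R_x(i) - R_y(i); compute d_i^2.
  (4-4)^2=0, (5-2)^2=9, (8-7)^2=1, (6-6)^2=0, (2-5)^2=9, (7-1)^2=36, (1-8)^2=49, (9-9)^2=0, (3-3)^2=0
sum(d^2) = 104.
Step 3: rho = 1 - 6*104 / (9*(9^2 - 1)) = 1 - 624/720 = 0.133333.
Step 4: Under H0, t = rho * sqrt((n-2)/(1-rho^2)) = 0.3559 ~ t(7).
Step 5: Two-sided p-value from the t-distribution with 7 df = 0.732368.
Step 6: alpha = 0.1. fail to reject H0.

rho = 0.1333, p = 0.732368, fail to reject H0 at alpha = 0.1.


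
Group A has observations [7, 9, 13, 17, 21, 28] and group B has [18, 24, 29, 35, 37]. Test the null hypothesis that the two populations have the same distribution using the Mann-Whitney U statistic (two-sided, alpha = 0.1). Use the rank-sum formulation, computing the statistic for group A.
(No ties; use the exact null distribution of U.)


Step 1: Combine and sort all 11 observations; assign midranks.
sorted (value, group): (7,X), (9,X), (13,X), (17,X), (18,Y), (21,X), (24,Y), (28,X), (29,Y), (35,Y), (37,Y)
ranks: 7->1, 9->2, 13->3, 17->4, 18->5, 21->6, 24->7, 28->8, 29->9, 35->10, 37->11
Step 2: Rank sum for X: R1 = 1 + 2 + 3 + 4 + 6 + 8 = 24.
Step 3: U_X = R1 - n1(n1+1)/2 = 24 - 6*7/2 = 24 - 21 = 3.
       U_Y = n1*n2 - U_X = 30 - 3 = 27.
Step 4: No ties, so the exact null distribution of U (based on enumerating the C(11,6) = 462 equally likely rank assignments) gives the two-sided p-value.
Step 5: p-value = 0.030303; compare to alpha = 0.1. reject H0.

U_X = 3, p = 0.030303, reject H0 at alpha = 0.1.


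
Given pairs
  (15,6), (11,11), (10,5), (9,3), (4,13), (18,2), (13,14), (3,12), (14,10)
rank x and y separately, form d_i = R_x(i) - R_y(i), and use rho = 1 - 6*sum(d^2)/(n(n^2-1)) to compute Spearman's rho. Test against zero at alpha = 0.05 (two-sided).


Step 1: Rank x and y separately (midranks; no ties here).
rank(x): 15->8, 11->5, 10->4, 9->3, 4->2, 18->9, 13->6, 3->1, 14->7
rank(y): 6->4, 11->6, 5->3, 3->2, 13->8, 2->1, 14->9, 12->7, 10->5
Step 2: d_i = R_x(i) - R_y(i); compute d_i^2.
  (8-4)^2=16, (5-6)^2=1, (4-3)^2=1, (3-2)^2=1, (2-8)^2=36, (9-1)^2=64, (6-9)^2=9, (1-7)^2=36, (7-5)^2=4
sum(d^2) = 168.
Step 3: rho = 1 - 6*168 / (9*(9^2 - 1)) = 1 - 1008/720 = -0.400000.
Step 4: Under H0, t = rho * sqrt((n-2)/(1-rho^2)) = -1.1547 ~ t(7).
Step 5: Two-sided p-value from the t-distribution with 7 df = 0.286105.
Step 6: alpha = 0.05. fail to reject H0.

rho = -0.4000, p = 0.286105, fail to reject H0 at alpha = 0.05.


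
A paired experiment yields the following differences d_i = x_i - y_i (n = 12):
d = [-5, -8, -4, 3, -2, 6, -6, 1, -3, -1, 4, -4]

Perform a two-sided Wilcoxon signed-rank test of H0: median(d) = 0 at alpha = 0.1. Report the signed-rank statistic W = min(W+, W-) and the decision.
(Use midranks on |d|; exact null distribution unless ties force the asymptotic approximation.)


Step 1: Drop any zero differences (none here) and take |d_i|.
|d| = [5, 8, 4, 3, 2, 6, 6, 1, 3, 1, 4, 4]
Step 2: Midrank |d_i| (ties get averaged ranks).
ranks: |5|->9, |8|->12, |4|->7, |3|->4.5, |2|->3, |6|->10.5, |6|->10.5, |1|->1.5, |3|->4.5, |1|->1.5, |4|->7, |4|->7
Step 3: Attach original signs; sum ranks with positive sign and with negative sign.
W+ = 4.5 + 10.5 + 1.5 + 7 = 23.5
W- = 9 + 12 + 7 + 3 + 10.5 + 4.5 + 1.5 + 7 = 54.5
(Check: W+ + W- = 78 should equal n(n+1)/2 = 78.)
Step 4: Test statistic W = min(W+, W-) = 23.5.
Step 5: Ties in |d|, so use the tie-corrected normal approximation.
        E[W] = n(n+1)/4 = 12*13/4 = 39.
        Tie groups: |d|=1 (t=2), |d|=3 (t=2), |d|=4 (t=3), |d|=6 (t=2); sum(t^3 - t) = 42.
        Var[W] = n(n+1)(2n+1)/24 - sum(t^3-t)/48 = 3900/24 - 42/48 = 161.625.
        z = (W - E[W]) / sqrt(Var[W]) = (23.5 - 39) / 12.7132 = -1.2192.
        Two-sided p = 2*Phi(z) = 0.222766.
Step 6: alpha = 0.1. fail to reject H0.

W+ = 23.5, W- = 54.5, W = min = 23.5, p = 0.222766, fail to reject H0.


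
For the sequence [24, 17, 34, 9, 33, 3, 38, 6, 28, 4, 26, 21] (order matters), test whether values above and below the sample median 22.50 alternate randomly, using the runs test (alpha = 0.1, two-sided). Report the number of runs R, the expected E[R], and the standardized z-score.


Step 1: Compute median = 22.50; label A = above, B = below.
Labels in order: ABABABABABAB  (n_A = 6, n_B = 6)
Step 2: Count runs R = 12.
Step 3: Under H0 (random ordering), E[R] = 2*n_A*n_B/(n_A+n_B) + 1 = 2*6*6/12 + 1 = 7.0000.
        Var[R] = 2*n_A*n_B*(2*n_A*n_B - n_A - n_B) / ((n_A+n_B)^2 * (n_A+n_B-1)) = 4320/1584 = 2.7273.
        SD[R] = 1.6514.
Step 4: Continuity-corrected z = (R - 0.5 - E[R]) / SD[R] = (12 - 0.5 - 7.0000) / 1.6514 = 2.7249.
Step 5: Two-sided p-value via normal approximation = 2*(1 - Phi(|z|)) = 0.006432.
Step 6: alpha = 0.1. reject H0.

R = 12, z = 2.7249, p = 0.006432, reject H0.


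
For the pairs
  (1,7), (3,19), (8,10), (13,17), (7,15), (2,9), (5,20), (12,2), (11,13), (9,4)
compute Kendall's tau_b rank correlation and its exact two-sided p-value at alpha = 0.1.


Step 1: Enumerate the 45 unordered pairs (i,j) with i<j and classify each by sign(x_j-x_i) * sign(y_j-y_i).
  (1,2):dx=+2,dy=+12->C; (1,3):dx=+7,dy=+3->C; (1,4):dx=+12,dy=+10->C; (1,5):dx=+6,dy=+8->C
  (1,6):dx=+1,dy=+2->C; (1,7):dx=+4,dy=+13->C; (1,8):dx=+11,dy=-5->D; (1,9):dx=+10,dy=+6->C
  (1,10):dx=+8,dy=-3->D; (2,3):dx=+5,dy=-9->D; (2,4):dx=+10,dy=-2->D; (2,5):dx=+4,dy=-4->D
  (2,6):dx=-1,dy=-10->C; (2,7):dx=+2,dy=+1->C; (2,8):dx=+9,dy=-17->D; (2,9):dx=+8,dy=-6->D
  (2,10):dx=+6,dy=-15->D; (3,4):dx=+5,dy=+7->C; (3,5):dx=-1,dy=+5->D; (3,6):dx=-6,dy=-1->C
  (3,7):dx=-3,dy=+10->D; (3,8):dx=+4,dy=-8->D; (3,9):dx=+3,dy=+3->C; (3,10):dx=+1,dy=-6->D
  (4,5):dx=-6,dy=-2->C; (4,6):dx=-11,dy=-8->C; (4,7):dx=-8,dy=+3->D; (4,8):dx=-1,dy=-15->C
  (4,9):dx=-2,dy=-4->C; (4,10):dx=-4,dy=-13->C; (5,6):dx=-5,dy=-6->C; (5,7):dx=-2,dy=+5->D
  (5,8):dx=+5,dy=-13->D; (5,9):dx=+4,dy=-2->D; (5,10):dx=+2,dy=-11->D; (6,7):dx=+3,dy=+11->C
  (6,8):dx=+10,dy=-7->D; (6,9):dx=+9,dy=+4->C; (6,10):dx=+7,dy=-5->D; (7,8):dx=+7,dy=-18->D
  (7,9):dx=+6,dy=-7->D; (7,10):dx=+4,dy=-16->D; (8,9):dx=-1,dy=+11->D; (8,10):dx=-3,dy=+2->D
  (9,10):dx=-2,dy=-9->C
Step 2: C = 21, D = 24, total pairs = 45.
Step 3: tau = (C - D)/(n(n-1)/2) = (21 - 24)/45 = -0.066667.
Step 4: Exact two-sided p-value (enumerate n! = 3628800 permutations of y under H0): p = 0.861801.
Step 5: alpha = 0.1. fail to reject H0.

tau_b = -0.0667 (C=21, D=24), p = 0.861801, fail to reject H0.


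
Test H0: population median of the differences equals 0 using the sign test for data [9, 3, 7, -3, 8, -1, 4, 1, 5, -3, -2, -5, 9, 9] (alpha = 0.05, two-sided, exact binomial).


Step 1: Discard zero differences. Original n = 14; n_eff = number of nonzero differences = 14.
Nonzero differences (with sign): +9, +3, +7, -3, +8, -1, +4, +1, +5, -3, -2, -5, +9, +9
Step 2: Count signs: positive = 9, negative = 5.
Step 3: Under H0: P(positive) = 0.5, so the number of positives S ~ Bin(14, 0.5).
Step 4: Two-sided exact p-value = sum of Bin(14,0.5) probabilities at or below the observed probability = 0.423950.
Step 5: alpha = 0.05. fail to reject H0.

n_eff = 14, pos = 9, neg = 5, p = 0.423950, fail to reject H0.


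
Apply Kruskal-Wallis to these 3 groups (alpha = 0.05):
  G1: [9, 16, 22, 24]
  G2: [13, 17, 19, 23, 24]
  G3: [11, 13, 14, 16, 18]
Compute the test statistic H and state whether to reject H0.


Step 1: Combine all N = 14 observations and assign midranks.
sorted (value, group, rank): (9,G1,1), (11,G3,2), (13,G2,3.5), (13,G3,3.5), (14,G3,5), (16,G1,6.5), (16,G3,6.5), (17,G2,8), (18,G3,9), (19,G2,10), (22,G1,11), (23,G2,12), (24,G1,13.5), (24,G2,13.5)
Step 2: Sum ranks within each group.
R_1 = 32 (n_1 = 4)
R_2 = 47 (n_2 = 5)
R_3 = 26 (n_3 = 5)
Step 3: H = 12/(N(N+1)) * sum(R_i^2/n_i) - 3(N+1)
     = 12/(14*15) * (32^2/4 + 47^2/5 + 26^2/5) - 3*15
     = 0.057143 * 833 - 45
     = 2.600000.
Step 4: Ties present; correction factor C = 1 - 18/(14^3 - 14) = 0.993407. Corrected H = 2.600000 / 0.993407 = 2.617257.
Step 5: Under H0, H ~ chi^2(2); p-value = 0.270190.
Step 6: alpha = 0.05. fail to reject H0.

H = 2.6173, df = 2, p = 0.270190, fail to reject H0.


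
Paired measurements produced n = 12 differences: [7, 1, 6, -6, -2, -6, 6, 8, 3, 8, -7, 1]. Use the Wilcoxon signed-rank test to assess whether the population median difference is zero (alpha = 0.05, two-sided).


Step 1: Drop any zero differences (none here) and take |d_i|.
|d| = [7, 1, 6, 6, 2, 6, 6, 8, 3, 8, 7, 1]
Step 2: Midrank |d_i| (ties get averaged ranks).
ranks: |7|->9.5, |1|->1.5, |6|->6.5, |6|->6.5, |2|->3, |6|->6.5, |6|->6.5, |8|->11.5, |3|->4, |8|->11.5, |7|->9.5, |1|->1.5
Step 3: Attach original signs; sum ranks with positive sign and with negative sign.
W+ = 9.5 + 1.5 + 6.5 + 6.5 + 11.5 + 4 + 11.5 + 1.5 = 52.5
W- = 6.5 + 3 + 6.5 + 9.5 = 25.5
(Check: W+ + W- = 78 should equal n(n+1)/2 = 78.)
Step 4: Test statistic W = min(W+, W-) = 25.5.
Step 5: Ties in |d|, so use the tie-corrected normal approximation.
        E[W] = n(n+1)/4 = 12*13/4 = 39.
        Tie groups: |d|=1 (t=2), |d|=6 (t=4), |d|=7 (t=2), |d|=8 (t=2); sum(t^3 - t) = 78.
        Var[W] = n(n+1)(2n+1)/24 - sum(t^3-t)/48 = 3900/24 - 78/48 = 160.875.
        z = (W - E[W]) / sqrt(Var[W]) = (25.5 - 39) / 12.6837 = -1.0644.
        Two-sided p = 2*Phi(z) = 0.287165.
Step 6: alpha = 0.05. fail to reject H0.

W+ = 52.5, W- = 25.5, W = min = 25.5, p = 0.287165, fail to reject H0.


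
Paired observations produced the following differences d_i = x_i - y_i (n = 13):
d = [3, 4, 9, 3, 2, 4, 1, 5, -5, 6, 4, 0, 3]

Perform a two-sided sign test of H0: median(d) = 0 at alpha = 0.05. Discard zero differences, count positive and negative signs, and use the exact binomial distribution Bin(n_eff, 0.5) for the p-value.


Step 1: Discard zero differences. Original n = 13; n_eff = number of nonzero differences = 12.
Nonzero differences (with sign): +3, +4, +9, +3, +2, +4, +1, +5, -5, +6, +4, +3
Step 2: Count signs: positive = 11, negative = 1.
Step 3: Under H0: P(positive) = 0.5, so the number of positives S ~ Bin(12, 0.5).
Step 4: Two-sided exact p-value = sum of Bin(12,0.5) probabilities at or below the observed probability = 0.006348.
Step 5: alpha = 0.05. reject H0.

n_eff = 12, pos = 11, neg = 1, p = 0.006348, reject H0.


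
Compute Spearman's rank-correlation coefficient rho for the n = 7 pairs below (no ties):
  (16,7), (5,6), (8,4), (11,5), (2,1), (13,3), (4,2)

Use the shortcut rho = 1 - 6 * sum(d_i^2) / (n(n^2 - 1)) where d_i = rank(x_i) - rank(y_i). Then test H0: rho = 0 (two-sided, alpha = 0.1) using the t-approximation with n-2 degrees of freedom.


Step 1: Rank x and y separately (midranks; no ties here).
rank(x): 16->7, 5->3, 8->4, 11->5, 2->1, 13->6, 4->2
rank(y): 7->7, 6->6, 4->4, 5->5, 1->1, 3->3, 2->2
Step 2: d_i = R_x(i) - R_y(i); compute d_i^2.
  (7-7)^2=0, (3-6)^2=9, (4-4)^2=0, (5-5)^2=0, (1-1)^2=0, (6-3)^2=9, (2-2)^2=0
sum(d^2) = 18.
Step 3: rho = 1 - 6*18 / (7*(7^2 - 1)) = 1 - 108/336 = 0.678571.
Step 4: Under H0, t = rho * sqrt((n-2)/(1-rho^2)) = 2.0657 ~ t(5).
Step 5: Two-sided p-value from the t-distribution with 5 df = 0.093750.
Step 6: alpha = 0.1. reject H0.

rho = 0.6786, p = 0.093750, reject H0 at alpha = 0.1.


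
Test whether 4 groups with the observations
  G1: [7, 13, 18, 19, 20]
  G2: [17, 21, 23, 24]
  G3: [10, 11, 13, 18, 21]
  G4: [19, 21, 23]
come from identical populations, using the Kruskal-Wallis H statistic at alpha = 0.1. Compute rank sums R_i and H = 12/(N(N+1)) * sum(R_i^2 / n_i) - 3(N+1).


Step 1: Combine all N = 17 observations and assign midranks.
sorted (value, group, rank): (7,G1,1), (10,G3,2), (11,G3,3), (13,G1,4.5), (13,G3,4.5), (17,G2,6), (18,G1,7.5), (18,G3,7.5), (19,G1,9.5), (19,G4,9.5), (20,G1,11), (21,G2,13), (21,G3,13), (21,G4,13), (23,G2,15.5), (23,G4,15.5), (24,G2,17)
Step 2: Sum ranks within each group.
R_1 = 33.5 (n_1 = 5)
R_2 = 51.5 (n_2 = 4)
R_3 = 30 (n_3 = 5)
R_4 = 38 (n_4 = 3)
Step 3: H = 12/(N(N+1)) * sum(R_i^2/n_i) - 3(N+1)
     = 12/(17*18) * (33.5^2/5 + 51.5^2/4 + 30^2/5 + 38^2/3) - 3*18
     = 0.039216 * 1548.85 - 54
     = 6.739052.
Step 4: Ties present; correction factor C = 1 - 48/(17^3 - 17) = 0.990196. Corrected H = 6.739052 / 0.990196 = 6.805776.
Step 5: Under H0, H ~ chi^2(3); p-value = 0.078353.
Step 6: alpha = 0.1. reject H0.

H = 6.8058, df = 3, p = 0.078353, reject H0.


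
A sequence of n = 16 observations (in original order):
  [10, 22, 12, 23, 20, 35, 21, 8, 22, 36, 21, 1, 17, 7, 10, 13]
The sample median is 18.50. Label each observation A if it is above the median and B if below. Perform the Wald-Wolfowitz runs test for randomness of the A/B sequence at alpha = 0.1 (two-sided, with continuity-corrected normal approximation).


Step 1: Compute median = 18.50; label A = above, B = below.
Labels in order: BABAAAABAAABBBBB  (n_A = 8, n_B = 8)
Step 2: Count runs R = 7.
Step 3: Under H0 (random ordering), E[R] = 2*n_A*n_B/(n_A+n_B) + 1 = 2*8*8/16 + 1 = 9.0000.
        Var[R] = 2*n_A*n_B*(2*n_A*n_B - n_A - n_B) / ((n_A+n_B)^2 * (n_A+n_B-1)) = 14336/3840 = 3.7333.
        SD[R] = 1.9322.
Step 4: Continuity-corrected z = (R + 0.5 - E[R]) / SD[R] = (7 + 0.5 - 9.0000) / 1.9322 = -0.7763.
Step 5: Two-sided p-value via normal approximation = 2*(1 - Phi(|z|)) = 0.437558.
Step 6: alpha = 0.1. fail to reject H0.

R = 7, z = -0.7763, p = 0.437558, fail to reject H0.


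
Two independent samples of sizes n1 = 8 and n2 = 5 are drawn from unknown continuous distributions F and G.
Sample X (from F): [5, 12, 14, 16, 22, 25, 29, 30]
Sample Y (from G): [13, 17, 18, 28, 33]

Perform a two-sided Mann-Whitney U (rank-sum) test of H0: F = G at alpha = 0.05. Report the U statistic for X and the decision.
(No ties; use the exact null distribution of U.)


Step 1: Combine and sort all 13 observations; assign midranks.
sorted (value, group): (5,X), (12,X), (13,Y), (14,X), (16,X), (17,Y), (18,Y), (22,X), (25,X), (28,Y), (29,X), (30,X), (33,Y)
ranks: 5->1, 12->2, 13->3, 14->4, 16->5, 17->6, 18->7, 22->8, 25->9, 28->10, 29->11, 30->12, 33->13
Step 2: Rank sum for X: R1 = 1 + 2 + 4 + 5 + 8 + 9 + 11 + 12 = 52.
Step 3: U_X = R1 - n1(n1+1)/2 = 52 - 8*9/2 = 52 - 36 = 16.
       U_Y = n1*n2 - U_X = 40 - 16 = 24.
Step 4: No ties, so the exact null distribution of U (based on enumerating the C(13,8) = 1287 equally likely rank assignments) gives the two-sided p-value.
Step 5: p-value = 0.621601; compare to alpha = 0.05. fail to reject H0.

U_X = 16, p = 0.621601, fail to reject H0 at alpha = 0.05.


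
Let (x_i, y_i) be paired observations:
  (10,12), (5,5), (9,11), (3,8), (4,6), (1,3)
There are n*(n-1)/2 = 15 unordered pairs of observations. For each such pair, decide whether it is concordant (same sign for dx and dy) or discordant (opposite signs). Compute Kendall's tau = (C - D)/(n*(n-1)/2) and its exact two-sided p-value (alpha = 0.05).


Step 1: Enumerate the 15 unordered pairs (i,j) with i<j and classify each by sign(x_j-x_i) * sign(y_j-y_i).
  (1,2):dx=-5,dy=-7->C; (1,3):dx=-1,dy=-1->C; (1,4):dx=-7,dy=-4->C; (1,5):dx=-6,dy=-6->C
  (1,6):dx=-9,dy=-9->C; (2,3):dx=+4,dy=+6->C; (2,4):dx=-2,dy=+3->D; (2,5):dx=-1,dy=+1->D
  (2,6):dx=-4,dy=-2->C; (3,4):dx=-6,dy=-3->C; (3,5):dx=-5,dy=-5->C; (3,6):dx=-8,dy=-8->C
  (4,5):dx=+1,dy=-2->D; (4,6):dx=-2,dy=-5->C; (5,6):dx=-3,dy=-3->C
Step 2: C = 12, D = 3, total pairs = 15.
Step 3: tau = (C - D)/(n(n-1)/2) = (12 - 3)/15 = 0.600000.
Step 4: Exact two-sided p-value (enumerate n! = 720 permutations of y under H0): p = 0.136111.
Step 5: alpha = 0.05. fail to reject H0.

tau_b = 0.6000 (C=12, D=3), p = 0.136111, fail to reject H0.


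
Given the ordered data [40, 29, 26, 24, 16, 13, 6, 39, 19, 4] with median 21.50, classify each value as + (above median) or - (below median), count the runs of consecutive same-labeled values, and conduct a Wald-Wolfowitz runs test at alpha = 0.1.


Step 1: Compute median = 21.50; label A = above, B = below.
Labels in order: AAAABBBABB  (n_A = 5, n_B = 5)
Step 2: Count runs R = 4.
Step 3: Under H0 (random ordering), E[R] = 2*n_A*n_B/(n_A+n_B) + 1 = 2*5*5/10 + 1 = 6.0000.
        Var[R] = 2*n_A*n_B*(2*n_A*n_B - n_A - n_B) / ((n_A+n_B)^2 * (n_A+n_B-1)) = 2000/900 = 2.2222.
        SD[R] = 1.4907.
Step 4: Continuity-corrected z = (R + 0.5 - E[R]) / SD[R] = (4 + 0.5 - 6.0000) / 1.4907 = -1.0062.
Step 5: Two-sided p-value via normal approximation = 2*(1 - Phi(|z|)) = 0.314305.
Step 6: alpha = 0.1. fail to reject H0.

R = 4, z = -1.0062, p = 0.314305, fail to reject H0.


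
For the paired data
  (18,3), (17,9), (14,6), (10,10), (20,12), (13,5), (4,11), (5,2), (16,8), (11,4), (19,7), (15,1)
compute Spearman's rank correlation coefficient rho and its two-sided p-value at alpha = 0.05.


Step 1: Rank x and y separately (midranks; no ties here).
rank(x): 18->10, 17->9, 14->6, 10->3, 20->12, 13->5, 4->1, 5->2, 16->8, 11->4, 19->11, 15->7
rank(y): 3->3, 9->9, 6->6, 10->10, 12->12, 5->5, 11->11, 2->2, 8->8, 4->4, 7->7, 1->1
Step 2: d_i = R_x(i) - R_y(i); compute d_i^2.
  (10-3)^2=49, (9-9)^2=0, (6-6)^2=0, (3-10)^2=49, (12-12)^2=0, (5-5)^2=0, (1-11)^2=100, (2-2)^2=0, (8-8)^2=0, (4-4)^2=0, (11-7)^2=16, (7-1)^2=36
sum(d^2) = 250.
Step 3: rho = 1 - 6*250 / (12*(12^2 - 1)) = 1 - 1500/1716 = 0.125874.
Step 4: Under H0, t = rho * sqrt((n-2)/(1-rho^2)) = 0.4012 ~ t(10).
Step 5: Two-sided p-value from the t-distribution with 10 df = 0.696683.
Step 6: alpha = 0.05. fail to reject H0.

rho = 0.1259, p = 0.696683, fail to reject H0 at alpha = 0.05.


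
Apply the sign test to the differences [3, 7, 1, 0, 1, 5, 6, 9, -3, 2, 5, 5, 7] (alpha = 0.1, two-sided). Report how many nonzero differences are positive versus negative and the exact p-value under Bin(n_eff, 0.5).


Step 1: Discard zero differences. Original n = 13; n_eff = number of nonzero differences = 12.
Nonzero differences (with sign): +3, +7, +1, +1, +5, +6, +9, -3, +2, +5, +5, +7
Step 2: Count signs: positive = 11, negative = 1.
Step 3: Under H0: P(positive) = 0.5, so the number of positives S ~ Bin(12, 0.5).
Step 4: Two-sided exact p-value = sum of Bin(12,0.5) probabilities at or below the observed probability = 0.006348.
Step 5: alpha = 0.1. reject H0.

n_eff = 12, pos = 11, neg = 1, p = 0.006348, reject H0.


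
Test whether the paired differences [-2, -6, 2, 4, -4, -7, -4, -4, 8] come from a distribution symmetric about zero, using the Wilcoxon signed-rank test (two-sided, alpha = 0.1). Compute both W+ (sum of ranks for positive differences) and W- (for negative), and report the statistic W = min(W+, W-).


Step 1: Drop any zero differences (none here) and take |d_i|.
|d| = [2, 6, 2, 4, 4, 7, 4, 4, 8]
Step 2: Midrank |d_i| (ties get averaged ranks).
ranks: |2|->1.5, |6|->7, |2|->1.5, |4|->4.5, |4|->4.5, |7|->8, |4|->4.5, |4|->4.5, |8|->9
Step 3: Attach original signs; sum ranks with positive sign and with negative sign.
W+ = 1.5 + 4.5 + 9 = 15
W- = 1.5 + 7 + 4.5 + 8 + 4.5 + 4.5 = 30
(Check: W+ + W- = 45 should equal n(n+1)/2 = 45.)
Step 4: Test statistic W = min(W+, W-) = 15.
Step 5: Ties in |d|, so use the tie-corrected normal approximation.
        E[W] = n(n+1)/4 = 9*10/4 = 22.5.
        Tie groups: |d|=2 (t=2), |d|=4 (t=4); sum(t^3 - t) = 66.
        Var[W] = n(n+1)(2n+1)/24 - sum(t^3-t)/48 = 1710/24 - 66/48 = 69.875.
        z = (W - E[W]) / sqrt(Var[W]) = (15 - 22.5) / 8.3591 = -0.8972.
        Two-sided p = 2*Phi(z) = 0.369600.
Step 6: alpha = 0.1. fail to reject H0.

W+ = 15, W- = 30, W = min = 15, p = 0.369600, fail to reject H0.


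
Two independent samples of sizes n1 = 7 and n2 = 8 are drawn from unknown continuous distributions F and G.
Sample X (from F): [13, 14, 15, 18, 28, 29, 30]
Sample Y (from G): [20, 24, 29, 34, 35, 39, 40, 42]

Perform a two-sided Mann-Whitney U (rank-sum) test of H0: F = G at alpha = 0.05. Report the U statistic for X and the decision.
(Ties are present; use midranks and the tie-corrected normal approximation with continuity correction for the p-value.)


Step 1: Combine and sort all 15 observations; assign midranks.
sorted (value, group): (13,X), (14,X), (15,X), (18,X), (20,Y), (24,Y), (28,X), (29,X), (29,Y), (30,X), (34,Y), (35,Y), (39,Y), (40,Y), (42,Y)
ranks: 13->1, 14->2, 15->3, 18->4, 20->5, 24->6, 28->7, 29->8.5, 29->8.5, 30->10, 34->11, 35->12, 39->13, 40->14, 42->15
Step 2: Rank sum for X: R1 = 1 + 2 + 3 + 4 + 7 + 8.5 + 10 = 35.5.
Step 3: U_X = R1 - n1(n1+1)/2 = 35.5 - 7*8/2 = 35.5 - 28 = 7.5.
       U_Y = n1*n2 - U_X = 56 - 7.5 = 48.5.
Step 4: Ties are present, so use the tie-corrected normal approximation (with continuity correction) for the p-value.
Step 5: p-value = 0.020524; compare to alpha = 0.05. reject H0.

U_X = 7.5, p = 0.020524, reject H0 at alpha = 0.05.


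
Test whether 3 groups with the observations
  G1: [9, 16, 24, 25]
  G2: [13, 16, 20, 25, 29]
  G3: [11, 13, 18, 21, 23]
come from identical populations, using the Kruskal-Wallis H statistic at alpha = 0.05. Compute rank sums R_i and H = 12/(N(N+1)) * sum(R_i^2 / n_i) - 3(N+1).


Step 1: Combine all N = 14 observations and assign midranks.
sorted (value, group, rank): (9,G1,1), (11,G3,2), (13,G2,3.5), (13,G3,3.5), (16,G1,5.5), (16,G2,5.5), (18,G3,7), (20,G2,8), (21,G3,9), (23,G3,10), (24,G1,11), (25,G1,12.5), (25,G2,12.5), (29,G2,14)
Step 2: Sum ranks within each group.
R_1 = 30 (n_1 = 4)
R_2 = 43.5 (n_2 = 5)
R_3 = 31.5 (n_3 = 5)
Step 3: H = 12/(N(N+1)) * sum(R_i^2/n_i) - 3(N+1)
     = 12/(14*15) * (30^2/4 + 43.5^2/5 + 31.5^2/5) - 3*15
     = 0.057143 * 801.9 - 45
     = 0.822857.
Step 4: Ties present; correction factor C = 1 - 18/(14^3 - 14) = 0.993407. Corrected H = 0.822857 / 0.993407 = 0.828319.
Step 5: Under H0, H ~ chi^2(2); p-value = 0.660896.
Step 6: alpha = 0.05. fail to reject H0.

H = 0.8283, df = 2, p = 0.660896, fail to reject H0.


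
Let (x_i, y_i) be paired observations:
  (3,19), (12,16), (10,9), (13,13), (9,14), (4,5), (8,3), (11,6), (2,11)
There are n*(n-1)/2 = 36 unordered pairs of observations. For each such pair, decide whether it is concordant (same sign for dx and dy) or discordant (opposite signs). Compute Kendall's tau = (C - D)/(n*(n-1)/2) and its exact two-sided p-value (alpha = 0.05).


Step 1: Enumerate the 36 unordered pairs (i,j) with i<j and classify each by sign(x_j-x_i) * sign(y_j-y_i).
  (1,2):dx=+9,dy=-3->D; (1,3):dx=+7,dy=-10->D; (1,4):dx=+10,dy=-6->D; (1,5):dx=+6,dy=-5->D
  (1,6):dx=+1,dy=-14->D; (1,7):dx=+5,dy=-16->D; (1,8):dx=+8,dy=-13->D; (1,9):dx=-1,dy=-8->C
  (2,3):dx=-2,dy=-7->C; (2,4):dx=+1,dy=-3->D; (2,5):dx=-3,dy=-2->C; (2,6):dx=-8,dy=-11->C
  (2,7):dx=-4,dy=-13->C; (2,8):dx=-1,dy=-10->C; (2,9):dx=-10,dy=-5->C; (3,4):dx=+3,dy=+4->C
  (3,5):dx=-1,dy=+5->D; (3,6):dx=-6,dy=-4->C; (3,7):dx=-2,dy=-6->C; (3,8):dx=+1,dy=-3->D
  (3,9):dx=-8,dy=+2->D; (4,5):dx=-4,dy=+1->D; (4,6):dx=-9,dy=-8->C; (4,7):dx=-5,dy=-10->C
  (4,8):dx=-2,dy=-7->C; (4,9):dx=-11,dy=-2->C; (5,6):dx=-5,dy=-9->C; (5,7):dx=-1,dy=-11->C
  (5,8):dx=+2,dy=-8->D; (5,9):dx=-7,dy=-3->C; (6,7):dx=+4,dy=-2->D; (6,8):dx=+7,dy=+1->C
  (6,9):dx=-2,dy=+6->D; (7,8):dx=+3,dy=+3->C; (7,9):dx=-6,dy=+8->D; (8,9):dx=-9,dy=+5->D
Step 2: C = 19, D = 17, total pairs = 36.
Step 3: tau = (C - D)/(n(n-1)/2) = (19 - 17)/36 = 0.055556.
Step 4: Exact two-sided p-value (enumerate n! = 362880 permutations of y under H0): p = 0.919455.
Step 5: alpha = 0.05. fail to reject H0.

tau_b = 0.0556 (C=19, D=17), p = 0.919455, fail to reject H0.


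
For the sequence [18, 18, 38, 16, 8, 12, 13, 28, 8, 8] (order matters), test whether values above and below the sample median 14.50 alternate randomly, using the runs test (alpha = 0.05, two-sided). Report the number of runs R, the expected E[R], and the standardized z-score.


Step 1: Compute median = 14.50; label A = above, B = below.
Labels in order: AAAABBBABB  (n_A = 5, n_B = 5)
Step 2: Count runs R = 4.
Step 3: Under H0 (random ordering), E[R] = 2*n_A*n_B/(n_A+n_B) + 1 = 2*5*5/10 + 1 = 6.0000.
        Var[R] = 2*n_A*n_B*(2*n_A*n_B - n_A - n_B) / ((n_A+n_B)^2 * (n_A+n_B-1)) = 2000/900 = 2.2222.
        SD[R] = 1.4907.
Step 4: Continuity-corrected z = (R + 0.5 - E[R]) / SD[R] = (4 + 0.5 - 6.0000) / 1.4907 = -1.0062.
Step 5: Two-sided p-value via normal approximation = 2*(1 - Phi(|z|)) = 0.314305.
Step 6: alpha = 0.05. fail to reject H0.

R = 4, z = -1.0062, p = 0.314305, fail to reject H0.


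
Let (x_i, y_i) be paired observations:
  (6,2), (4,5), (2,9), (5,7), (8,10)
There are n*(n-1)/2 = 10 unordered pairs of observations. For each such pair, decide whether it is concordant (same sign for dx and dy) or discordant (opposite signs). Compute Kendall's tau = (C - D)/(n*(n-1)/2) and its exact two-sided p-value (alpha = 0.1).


Step 1: Enumerate the 10 unordered pairs (i,j) with i<j and classify each by sign(x_j-x_i) * sign(y_j-y_i).
  (1,2):dx=-2,dy=+3->D; (1,3):dx=-4,dy=+7->D; (1,4):dx=-1,dy=+5->D; (1,5):dx=+2,dy=+8->C
  (2,3):dx=-2,dy=+4->D; (2,4):dx=+1,dy=+2->C; (2,5):dx=+4,dy=+5->C; (3,4):dx=+3,dy=-2->D
  (3,5):dx=+6,dy=+1->C; (4,5):dx=+3,dy=+3->C
Step 2: C = 5, D = 5, total pairs = 10.
Step 3: tau = (C - D)/(n(n-1)/2) = (5 - 5)/10 = 0.000000.
Step 4: Exact two-sided p-value (enumerate n! = 120 permutations of y under H0): p = 1.000000.
Step 5: alpha = 0.1. fail to reject H0.

tau_b = 0.0000 (C=5, D=5), p = 1.000000, fail to reject H0.


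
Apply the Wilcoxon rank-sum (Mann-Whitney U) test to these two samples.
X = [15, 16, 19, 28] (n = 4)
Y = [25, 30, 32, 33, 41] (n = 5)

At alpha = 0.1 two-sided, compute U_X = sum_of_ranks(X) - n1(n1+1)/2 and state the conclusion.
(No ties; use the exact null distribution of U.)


Step 1: Combine and sort all 9 observations; assign midranks.
sorted (value, group): (15,X), (16,X), (19,X), (25,Y), (28,X), (30,Y), (32,Y), (33,Y), (41,Y)
ranks: 15->1, 16->2, 19->3, 25->4, 28->5, 30->6, 32->7, 33->8, 41->9
Step 2: Rank sum for X: R1 = 1 + 2 + 3 + 5 = 11.
Step 3: U_X = R1 - n1(n1+1)/2 = 11 - 4*5/2 = 11 - 10 = 1.
       U_Y = n1*n2 - U_X = 20 - 1 = 19.
Step 4: No ties, so the exact null distribution of U (based on enumerating the C(9,4) = 126 equally likely rank assignments) gives the two-sided p-value.
Step 5: p-value = 0.031746; compare to alpha = 0.1. reject H0.

U_X = 1, p = 0.031746, reject H0 at alpha = 0.1.


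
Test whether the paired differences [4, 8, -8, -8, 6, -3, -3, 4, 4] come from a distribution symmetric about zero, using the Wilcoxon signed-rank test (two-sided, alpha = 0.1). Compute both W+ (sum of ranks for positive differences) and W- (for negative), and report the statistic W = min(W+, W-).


Step 1: Drop any zero differences (none here) and take |d_i|.
|d| = [4, 8, 8, 8, 6, 3, 3, 4, 4]
Step 2: Midrank |d_i| (ties get averaged ranks).
ranks: |4|->4, |8|->8, |8|->8, |8|->8, |6|->6, |3|->1.5, |3|->1.5, |4|->4, |4|->4
Step 3: Attach original signs; sum ranks with positive sign and with negative sign.
W+ = 4 + 8 + 6 + 4 + 4 = 26
W- = 8 + 8 + 1.5 + 1.5 = 19
(Check: W+ + W- = 45 should equal n(n+1)/2 = 45.)
Step 4: Test statistic W = min(W+, W-) = 19.
Step 5: Ties in |d|, so use the tie-corrected normal approximation.
        E[W] = n(n+1)/4 = 9*10/4 = 22.5.
        Tie groups: |d|=3 (t=2), |d|=4 (t=3), |d|=8 (t=3); sum(t^3 - t) = 54.
        Var[W] = n(n+1)(2n+1)/24 - sum(t^3-t)/48 = 1710/24 - 54/48 = 70.125.
        z = (W - E[W]) / sqrt(Var[W]) = (19 - 22.5) / 8.3741 = -0.4180.
        Two-sided p = 2*Phi(z) = 0.675979.
Step 6: alpha = 0.1. fail to reject H0.

W+ = 26, W- = 19, W = min = 19, p = 0.675979, fail to reject H0.


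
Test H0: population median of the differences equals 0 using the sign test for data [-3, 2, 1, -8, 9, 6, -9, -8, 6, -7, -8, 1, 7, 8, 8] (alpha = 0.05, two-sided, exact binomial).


Step 1: Discard zero differences. Original n = 15; n_eff = number of nonzero differences = 15.
Nonzero differences (with sign): -3, +2, +1, -8, +9, +6, -9, -8, +6, -7, -8, +1, +7, +8, +8
Step 2: Count signs: positive = 9, negative = 6.
Step 3: Under H0: P(positive) = 0.5, so the number of positives S ~ Bin(15, 0.5).
Step 4: Two-sided exact p-value = sum of Bin(15,0.5) probabilities at or below the observed probability = 0.607239.
Step 5: alpha = 0.05. fail to reject H0.

n_eff = 15, pos = 9, neg = 6, p = 0.607239, fail to reject H0.


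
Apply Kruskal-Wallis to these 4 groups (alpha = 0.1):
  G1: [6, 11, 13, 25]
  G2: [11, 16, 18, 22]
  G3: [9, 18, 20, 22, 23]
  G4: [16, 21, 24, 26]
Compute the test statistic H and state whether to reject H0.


Step 1: Combine all N = 17 observations and assign midranks.
sorted (value, group, rank): (6,G1,1), (9,G3,2), (11,G1,3.5), (11,G2,3.5), (13,G1,5), (16,G2,6.5), (16,G4,6.5), (18,G2,8.5), (18,G3,8.5), (20,G3,10), (21,G4,11), (22,G2,12.5), (22,G3,12.5), (23,G3,14), (24,G4,15), (25,G1,16), (26,G4,17)
Step 2: Sum ranks within each group.
R_1 = 25.5 (n_1 = 4)
R_2 = 31 (n_2 = 4)
R_3 = 47 (n_3 = 5)
R_4 = 49.5 (n_4 = 4)
Step 3: H = 12/(N(N+1)) * sum(R_i^2/n_i) - 3(N+1)
     = 12/(17*18) * (25.5^2/4 + 31^2/4 + 47^2/5 + 49.5^2/4) - 3*18
     = 0.039216 * 1457.17 - 54
     = 3.144118.
Step 4: Ties present; correction factor C = 1 - 24/(17^3 - 17) = 0.995098. Corrected H = 3.144118 / 0.995098 = 3.159606.
Step 5: Under H0, H ~ chi^2(3); p-value = 0.367666.
Step 6: alpha = 0.1. fail to reject H0.

H = 3.1596, df = 3, p = 0.367666, fail to reject H0.


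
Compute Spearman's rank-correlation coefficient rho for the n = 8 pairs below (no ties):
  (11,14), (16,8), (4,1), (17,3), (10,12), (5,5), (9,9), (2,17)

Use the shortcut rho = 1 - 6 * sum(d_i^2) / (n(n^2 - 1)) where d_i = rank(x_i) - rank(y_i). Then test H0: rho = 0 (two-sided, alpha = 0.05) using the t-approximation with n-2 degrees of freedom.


Step 1: Rank x and y separately (midranks; no ties here).
rank(x): 11->6, 16->7, 4->2, 17->8, 10->5, 5->3, 9->4, 2->1
rank(y): 14->7, 8->4, 1->1, 3->2, 12->6, 5->3, 9->5, 17->8
Step 2: d_i = R_x(i) - R_y(i); compute d_i^2.
  (6-7)^2=1, (7-4)^2=9, (2-1)^2=1, (8-2)^2=36, (5-6)^2=1, (3-3)^2=0, (4-5)^2=1, (1-8)^2=49
sum(d^2) = 98.
Step 3: rho = 1 - 6*98 / (8*(8^2 - 1)) = 1 - 588/504 = -0.166667.
Step 4: Under H0, t = rho * sqrt((n-2)/(1-rho^2)) = -0.4140 ~ t(6).
Step 5: Two-sided p-value from the t-distribution with 6 df = 0.693239.
Step 6: alpha = 0.05. fail to reject H0.

rho = -0.1667, p = 0.693239, fail to reject H0 at alpha = 0.05.


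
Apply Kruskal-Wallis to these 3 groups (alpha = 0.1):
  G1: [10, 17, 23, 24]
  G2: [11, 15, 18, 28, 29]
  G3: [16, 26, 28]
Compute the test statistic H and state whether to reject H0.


Step 1: Combine all N = 12 observations and assign midranks.
sorted (value, group, rank): (10,G1,1), (11,G2,2), (15,G2,3), (16,G3,4), (17,G1,5), (18,G2,6), (23,G1,7), (24,G1,8), (26,G3,9), (28,G2,10.5), (28,G3,10.5), (29,G2,12)
Step 2: Sum ranks within each group.
R_1 = 21 (n_1 = 4)
R_2 = 33.5 (n_2 = 5)
R_3 = 23.5 (n_3 = 3)
Step 3: H = 12/(N(N+1)) * sum(R_i^2/n_i) - 3(N+1)
     = 12/(12*13) * (21^2/4 + 33.5^2/5 + 23.5^2/3) - 3*13
     = 0.076923 * 518.783 - 39
     = 0.906410.
Step 4: Ties present; correction factor C = 1 - 6/(12^3 - 12) = 0.996503. Corrected H = 0.906410 / 0.996503 = 0.909591.
Step 5: Under H0, H ~ chi^2(2); p-value = 0.634578.
Step 6: alpha = 0.1. fail to reject H0.

H = 0.9096, df = 2, p = 0.634578, fail to reject H0.


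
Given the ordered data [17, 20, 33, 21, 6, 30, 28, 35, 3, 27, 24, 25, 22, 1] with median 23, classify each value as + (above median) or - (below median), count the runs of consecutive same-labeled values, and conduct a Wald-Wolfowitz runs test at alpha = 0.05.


Step 1: Compute median = 23; label A = above, B = below.
Labels in order: BBABBAAABAAABB  (n_A = 7, n_B = 7)
Step 2: Count runs R = 7.
Step 3: Under H0 (random ordering), E[R] = 2*n_A*n_B/(n_A+n_B) + 1 = 2*7*7/14 + 1 = 8.0000.
        Var[R] = 2*n_A*n_B*(2*n_A*n_B - n_A - n_B) / ((n_A+n_B)^2 * (n_A+n_B-1)) = 8232/2548 = 3.2308.
        SD[R] = 1.7974.
Step 4: Continuity-corrected z = (R + 0.5 - E[R]) / SD[R] = (7 + 0.5 - 8.0000) / 1.7974 = -0.2782.
Step 5: Two-sided p-value via normal approximation = 2*(1 - Phi(|z|)) = 0.780879.
Step 6: alpha = 0.05. fail to reject H0.

R = 7, z = -0.2782, p = 0.780879, fail to reject H0.


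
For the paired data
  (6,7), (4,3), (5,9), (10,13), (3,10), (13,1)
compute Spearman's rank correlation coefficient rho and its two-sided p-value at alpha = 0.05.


Step 1: Rank x and y separately (midranks; no ties here).
rank(x): 6->4, 4->2, 5->3, 10->5, 3->1, 13->6
rank(y): 7->3, 3->2, 9->4, 13->6, 10->5, 1->1
Step 2: d_i = R_x(i) - R_y(i); compute d_i^2.
  (4-3)^2=1, (2-2)^2=0, (3-4)^2=1, (5-6)^2=1, (1-5)^2=16, (6-1)^2=25
sum(d^2) = 44.
Step 3: rho = 1 - 6*44 / (6*(6^2 - 1)) = 1 - 264/210 = -0.257143.
Step 4: Under H0, t = rho * sqrt((n-2)/(1-rho^2)) = -0.5322 ~ t(4).
Step 5: Two-sided p-value from the t-distribution with 4 df = 0.622787.
Step 6: alpha = 0.05. fail to reject H0.

rho = -0.2571, p = 0.622787, fail to reject H0 at alpha = 0.05.


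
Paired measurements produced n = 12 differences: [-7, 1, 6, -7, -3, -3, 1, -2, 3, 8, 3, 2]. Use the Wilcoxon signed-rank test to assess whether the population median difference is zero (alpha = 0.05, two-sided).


Step 1: Drop any zero differences (none here) and take |d_i|.
|d| = [7, 1, 6, 7, 3, 3, 1, 2, 3, 8, 3, 2]
Step 2: Midrank |d_i| (ties get averaged ranks).
ranks: |7|->10.5, |1|->1.5, |6|->9, |7|->10.5, |3|->6.5, |3|->6.5, |1|->1.5, |2|->3.5, |3|->6.5, |8|->12, |3|->6.5, |2|->3.5
Step 3: Attach original signs; sum ranks with positive sign and with negative sign.
W+ = 1.5 + 9 + 1.5 + 6.5 + 12 + 6.5 + 3.5 = 40.5
W- = 10.5 + 10.5 + 6.5 + 6.5 + 3.5 = 37.5
(Check: W+ + W- = 78 should equal n(n+1)/2 = 78.)
Step 4: Test statistic W = min(W+, W-) = 37.5.
Step 5: Ties in |d|, so use the tie-corrected normal approximation.
        E[W] = n(n+1)/4 = 12*13/4 = 39.
        Tie groups: |d|=1 (t=2), |d|=2 (t=2), |d|=3 (t=4), |d|=7 (t=2); sum(t^3 - t) = 78.
        Var[W] = n(n+1)(2n+1)/24 - sum(t^3-t)/48 = 3900/24 - 78/48 = 160.875.
        z = (W - E[W]) / sqrt(Var[W]) = (37.5 - 39) / 12.6837 = -0.1183.
        Two-sided p = 2*Phi(z) = 0.905860.
Step 6: alpha = 0.05. fail to reject H0.

W+ = 40.5, W- = 37.5, W = min = 37.5, p = 0.905860, fail to reject H0.
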